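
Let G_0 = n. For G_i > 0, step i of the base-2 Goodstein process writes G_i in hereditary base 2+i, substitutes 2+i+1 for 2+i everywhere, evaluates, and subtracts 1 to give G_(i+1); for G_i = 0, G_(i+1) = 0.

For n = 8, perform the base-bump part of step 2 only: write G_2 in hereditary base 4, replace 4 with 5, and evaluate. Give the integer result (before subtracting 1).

G_0 = 8. HB_2(8) = 2^(2 + 1). Bump = 81. G_1 = 80.
G_1 = 80. HB_3(80) = 2·3^3 + 2·3^2 + 2·3 + 2. Bump = 554. G_2 = 553.
G_2 = 553. HB_4(553) = 2·4^4 + 2·4^2 + 2·4 + 1. Bump = 6311. G_3 = 6310.

6311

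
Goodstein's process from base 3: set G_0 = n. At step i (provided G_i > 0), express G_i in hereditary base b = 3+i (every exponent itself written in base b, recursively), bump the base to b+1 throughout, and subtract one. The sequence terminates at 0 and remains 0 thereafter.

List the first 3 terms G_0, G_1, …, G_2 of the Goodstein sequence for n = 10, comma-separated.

10, 16, 24

[0] 10 ≡ 3^2 + 1 (base 3). Lift 4: 17. −1: 16.
[1] 16 ≡ 4^2 (base 4). Lift 5: 25. −1: 24.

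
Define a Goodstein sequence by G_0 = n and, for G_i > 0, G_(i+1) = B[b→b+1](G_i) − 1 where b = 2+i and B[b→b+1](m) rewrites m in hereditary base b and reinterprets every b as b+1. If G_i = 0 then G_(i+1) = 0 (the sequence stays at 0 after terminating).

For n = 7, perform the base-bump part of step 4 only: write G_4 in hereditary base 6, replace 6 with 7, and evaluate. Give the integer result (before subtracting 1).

base 2: 7 = 2^2 + 2 + 1; at 3: 3^3 + 3 + 1 = 31; next = 30
base 3: 30 = 3^3 + 3; at 4: 4^4 + 4 = 260; next = 259
base 4: 259 = 4^4 + 3; at 5: 5^5 + 3 = 3128; next = 3127
base 5: 3127 = 5^5 + 2; at 6: 6^6 + 2 = 46658; next = 46657

823544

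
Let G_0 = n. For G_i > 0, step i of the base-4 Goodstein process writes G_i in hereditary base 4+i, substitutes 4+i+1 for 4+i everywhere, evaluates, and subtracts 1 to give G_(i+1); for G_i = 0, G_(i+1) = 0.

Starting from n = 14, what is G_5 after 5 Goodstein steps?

22

14 —HB4→ 3·4 + 2 —bump→ 3·5 + 2 = 17 —(−1)→ 16
16 —HB5→ 3·5 + 1 —bump→ 3·6 + 1 = 19 —(−1)→ 18
18 —HB6→ 3·6 —bump→ 3·7 = 21 —(−1)→ 20
20 —HB7→ 2·7 + 6 —bump→ 2·8 + 6 = 22 —(−1)→ 21
21 —HB8→ 2·8 + 5 —bump→ 2·9 + 5 = 23 —(−1)→ 22
22 —HB9→ 2·9 + 4 —bump→ 2·10 + 4 = 24 —(−1)→ 23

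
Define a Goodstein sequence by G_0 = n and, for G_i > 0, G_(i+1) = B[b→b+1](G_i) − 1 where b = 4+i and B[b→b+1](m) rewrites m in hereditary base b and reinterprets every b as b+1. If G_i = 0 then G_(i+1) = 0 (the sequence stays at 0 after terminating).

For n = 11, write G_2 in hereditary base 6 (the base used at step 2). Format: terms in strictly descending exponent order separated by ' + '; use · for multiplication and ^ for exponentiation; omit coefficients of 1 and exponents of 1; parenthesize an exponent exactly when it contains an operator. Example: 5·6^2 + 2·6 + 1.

2·6 + 1

G_0 = 11. HB_4(11) = 2·4 + 3. Bump = 13. G_1 = 12.
G_1 = 12. HB_5(12) = 2·5 + 2. Bump = 14. G_2 = 13.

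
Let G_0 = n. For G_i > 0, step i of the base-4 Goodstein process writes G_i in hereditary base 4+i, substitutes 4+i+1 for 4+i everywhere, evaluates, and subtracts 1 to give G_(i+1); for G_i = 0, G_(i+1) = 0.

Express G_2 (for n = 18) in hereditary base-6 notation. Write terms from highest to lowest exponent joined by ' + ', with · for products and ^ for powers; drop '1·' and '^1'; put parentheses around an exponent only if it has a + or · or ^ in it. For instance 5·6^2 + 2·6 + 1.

6^2

step 0: 18 = 4^2 + 2; sub 5 for 4: 5^2 + 2; = 27; G_1 = 27−1 = 26
step 1: 26 = 5^2 + 1; sub 6 for 5: 6^2 + 1; = 37; G_2 = 37−1 = 36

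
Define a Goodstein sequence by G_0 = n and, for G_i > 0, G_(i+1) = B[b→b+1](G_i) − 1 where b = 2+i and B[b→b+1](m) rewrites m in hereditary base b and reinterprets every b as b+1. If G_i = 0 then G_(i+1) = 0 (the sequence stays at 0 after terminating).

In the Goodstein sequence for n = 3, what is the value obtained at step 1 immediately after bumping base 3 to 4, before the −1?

(0) 3|_2 = 2 + 1 ↦ 3 + 1|_3 = 4 ⇒ 3
(1) 3|_3 = 3 ↦ 4|_4 = 4 ⇒ 3

4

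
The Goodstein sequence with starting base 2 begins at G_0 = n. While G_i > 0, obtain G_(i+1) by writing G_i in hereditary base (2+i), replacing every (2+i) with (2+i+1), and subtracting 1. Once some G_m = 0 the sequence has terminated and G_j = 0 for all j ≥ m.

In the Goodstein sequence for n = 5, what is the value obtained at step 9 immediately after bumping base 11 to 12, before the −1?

(0) 5|_2 = 2^2 + 1 ↦ 3^3 + 1|_3 = 28 ⇒ 27
(1) 27|_3 = 3^3 ↦ 4^4|_4 = 256 ⇒ 255
(2) 255|_4 = 3·4^3 + 3·4^2 + 3·4 + 3 ↦ 3·5^3 + 3·5^2 + 3·5 + 3|_5 = 468 ⇒ 467
(3) 467|_5 = 3·5^3 + 3·5^2 + 3·5 + 2 ↦ 3·6^3 + 3·6^2 + 3·6 + 2|_6 = 776 ⇒ 775
(4) 775|_6 = 3·6^3 + 3·6^2 + 3·6 + 1 ↦ 3·7^3 + 3·7^2 + 3·7 + 1|_7 = 1198 ⇒ 1197
(5) 1197|_7 = 3·7^3 + 3·7^2 + 3·7 ↦ 3·8^3 + 3·8^2 + 3·8|_8 = 1752 ⇒ 1751
(6) 1751|_8 = 3·8^3 + 3·8^2 + 2·8 + 7 ↦ 3·9^3 + 3·9^2 + 2·9 + 7|_9 = 2455 ⇒ 2454
(7) 2454|_9 = 3·9^3 + 3·9^2 + 2·9 + 6 ↦ 3·10^3 + 3·10^2 + 2·10 + 6|_10 = 3326 ⇒ 3325
(8) 3325|_10 = 3·10^3 + 3·10^2 + 2·10 + 5 ↦ 3·11^3 + 3·11^2 + 2·11 + 5|_11 = 4383 ⇒ 4382

5644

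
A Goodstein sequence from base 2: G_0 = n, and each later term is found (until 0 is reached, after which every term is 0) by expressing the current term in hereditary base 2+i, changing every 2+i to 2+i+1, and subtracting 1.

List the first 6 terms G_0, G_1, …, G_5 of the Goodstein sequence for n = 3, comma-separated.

3, 3, 3, 2, 1, 0

G_0 = 3. HB_2(3) = 2 + 1. Bump = 4. G_1 = 3.
G_1 = 3. HB_3(3) = 3. Bump = 4. G_2 = 3.
G_2 = 3. HB_4(3) = 3. Bump = 3. G_3 = 2.
G_3 = 2. HB_5(2) = 2. Bump = 2. G_4 = 1.
G_4 = 1. HB_6(1) = 1. Bump = 1. G_5 = 0.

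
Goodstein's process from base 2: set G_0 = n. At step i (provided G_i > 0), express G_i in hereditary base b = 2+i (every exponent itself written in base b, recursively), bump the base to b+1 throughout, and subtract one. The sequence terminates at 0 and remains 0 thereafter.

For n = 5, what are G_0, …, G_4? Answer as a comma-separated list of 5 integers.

G_0=5  [base 2] 2^2 + 1  →[2↦3]→  3^3 + 1 = 28  −1 ⇒ G_1=27
G_1=27  [base 3] 3^3  →[3↦4]→  4^4 = 256  −1 ⇒ G_2=255
G_2=255  [base 4] 3·4^3 + 3·4^2 + 3·4 + 3  →[4↦5]→  3·5^3 + 3·5^2 + 3·5 + 3 = 468  −1 ⇒ G_3=467
G_3=467  [base 5] 3·5^3 + 3·5^2 + 3·5 + 2  →[5↦6]→  3·6^3 + 3·6^2 + 3·6 + 2 = 776  −1 ⇒ G_4=775

5, 27, 255, 467, 775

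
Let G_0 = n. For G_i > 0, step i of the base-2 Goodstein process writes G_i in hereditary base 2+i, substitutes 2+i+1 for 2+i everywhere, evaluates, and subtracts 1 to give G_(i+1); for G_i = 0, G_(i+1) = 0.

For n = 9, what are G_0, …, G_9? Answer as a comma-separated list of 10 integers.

9, 81, 1023, 9842, 140743, 2471826, 50333399, 1162263921, 30000003325, 855935016215

step 0: 9 = 2^(2 + 1) + 1; sub 3 for 2: 3^(3 + 1) + 1; = 82; G_1 = 82−1 = 81
step 1: 81 = 3^(3 + 1); sub 4 for 3: 4^(4 + 1); = 1024; G_2 = 1024−1 = 1023
step 2: 1023 = 3·4^4 + 3·4^3 + 3·4^2 + 3·4 + 3; sub 5 for 4: 3·5^5 + 3·5^3 + 3·5^2 + 3·5 + 3; = 9843; G_3 = 9843−1 = 9842
step 3: 9842 = 3·5^5 + 3·5^3 + 3·5^2 + 3·5 + 2; sub 6 for 5: 3·6^6 + 3·6^3 + 3·6^2 + 3·6 + 2; = 140744; G_4 = 140744−1 = 140743
step 4: 140743 = 3·6^6 + 3·6^3 + 3·6^2 + 3·6 + 1; sub 7 for 6: 3·7^7 + 3·7^3 + 3·7^2 + 3·7 + 1; = 2471827; G_5 = 2471827−1 = 2471826
step 5: 2471826 = 3·7^7 + 3·7^3 + 3·7^2 + 3·7; sub 8 for 7: 3·8^8 + 3·8^3 + 3·8^2 + 3·8; = 50333400; G_6 = 50333400−1 = 50333399
step 6: 50333399 = 3·8^8 + 3·8^3 + 3·8^2 + 2·8 + 7; sub 9 for 8: 3·9^9 + 3·9^3 + 3·9^2 + 2·9 + 7; = 1162263922; G_7 = 1162263922−1 = 1162263921
step 7: 1162263921 = 3·9^9 + 3·9^3 + 3·9^2 + 2·9 + 6; sub 10 for 9: 3·10^10 + 3·10^3 + 3·10^2 + 2·10 + 6; = 30000003326; G_8 = 30000003326−1 = 30000003325
step 8: 30000003325 = 3·10^10 + 3·10^3 + 3·10^2 + 2·10 + 5; sub 11 for 10: 3·11^11 + 3·11^3 + 3·11^2 + 2·11 + 5; = 855935016216; G_9 = 855935016216−1 = 855935016215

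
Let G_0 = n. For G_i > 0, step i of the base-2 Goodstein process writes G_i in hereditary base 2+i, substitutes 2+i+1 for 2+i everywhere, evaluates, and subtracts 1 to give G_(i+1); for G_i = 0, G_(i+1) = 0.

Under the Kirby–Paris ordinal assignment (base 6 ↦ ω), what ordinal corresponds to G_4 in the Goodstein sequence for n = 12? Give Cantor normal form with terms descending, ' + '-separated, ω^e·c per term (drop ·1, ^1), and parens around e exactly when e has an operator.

(0) 12|_2 = 2^(2 + 1) + 2^2 ↦ 3^(3 + 1) + 3^3|_3 = 108 ⇒ 107
(1) 107|_3 = 3^(3 + 1) + 2·3^2 + 2·3 + 2 ↦ 4^(4 + 1) + 2·4^2 + 2·4 + 2|_4 = 1066 ⇒ 1065
(2) 1065|_4 = 4^(4 + 1) + 2·4^2 + 2·4 + 1 ↦ 5^(5 + 1) + 2·5^2 + 2·5 + 1|_5 = 15686 ⇒ 15685
(3) 15685|_5 = 5^(5 + 1) + 2·5^2 + 2·5 ↦ 6^(6 + 1) + 2·6^2 + 2·6|_6 = 280020 ⇒ 280019
(4) 280019|_6 = 6^(6 + 1) + 2·6^2 + 6 + 5 ↦ 7^(7 + 1) + 2·7^2 + 7 + 5|_7 = 5764911 ⇒ 5764910

ω^(ω + 1) + ω^2·2 + ω + 5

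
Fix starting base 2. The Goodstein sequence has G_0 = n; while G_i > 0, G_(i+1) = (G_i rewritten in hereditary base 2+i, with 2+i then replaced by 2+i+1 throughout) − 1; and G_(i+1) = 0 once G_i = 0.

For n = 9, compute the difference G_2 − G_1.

942

step 0: 9 = 2^(2 + 1) + 1; sub 3 for 2: 3^(3 + 1) + 1; = 82; G_1 = 82−1 = 81
step 1: 81 = 3^(3 + 1); sub 4 for 3: 4^(4 + 1); = 1024; G_2 = 1024−1 = 1023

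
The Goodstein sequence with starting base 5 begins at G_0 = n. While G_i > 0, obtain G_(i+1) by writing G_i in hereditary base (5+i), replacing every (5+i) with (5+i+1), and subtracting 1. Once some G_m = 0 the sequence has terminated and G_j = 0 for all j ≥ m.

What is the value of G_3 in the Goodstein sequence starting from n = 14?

17

(0) 14|_5 = 2·5 + 4 ↦ 2·6 + 4|_6 = 16 ⇒ 15
(1) 15|_6 = 2·6 + 3 ↦ 2·7 + 3|_7 = 17 ⇒ 16
(2) 16|_7 = 2·7 + 2 ↦ 2·8 + 2|_8 = 18 ⇒ 17
(3) 17|_8 = 2·8 + 1 ↦ 2·9 + 1|_9 = 19 ⇒ 18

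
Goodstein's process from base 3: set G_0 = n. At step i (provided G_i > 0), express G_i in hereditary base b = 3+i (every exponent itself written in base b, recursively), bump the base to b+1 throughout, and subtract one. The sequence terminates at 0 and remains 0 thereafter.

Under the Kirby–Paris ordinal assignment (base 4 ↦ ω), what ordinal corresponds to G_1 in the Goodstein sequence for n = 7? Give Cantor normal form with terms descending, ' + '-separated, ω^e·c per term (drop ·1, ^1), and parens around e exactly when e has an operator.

ω·2

step 0: 7 = 2·3 + 1; sub 4 for 3: 2·4 + 1; = 9; G_1 = 9−1 = 8
step 1: 8 = 2·4; sub 5 for 4: 2·5; = 10; G_2 = 10−1 = 9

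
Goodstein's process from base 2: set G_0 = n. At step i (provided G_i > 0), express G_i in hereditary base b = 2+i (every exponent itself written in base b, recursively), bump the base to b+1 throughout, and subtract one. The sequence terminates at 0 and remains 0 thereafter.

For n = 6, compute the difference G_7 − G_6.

144904

i=0: 6 = 2^2 + 2 (b=2); 2→3: 3^3 + 3 = 30; 30−1 = 29
i=1: 29 = 3^3 + 2 (b=3); 3→4: 4^4 + 2 = 258; 258−1 = 257
i=2: 257 = 4^4 + 1 (b=4); 4→5: 5^5 + 1 = 3126; 3126−1 = 3125
i=3: 3125 = 5^5 (b=5); 5→6: 6^6 = 46656; 46656−1 = 46655
i=4: 46655 = 5·6^5 + 5·6^4 + 5·6^3 + 5·6^2 + 5·6 + 5 (b=6); 6→7: 5·7^5 + 5·7^4 + 5·7^3 + 5·7^2 + 5·7 + 5 = 98040; 98040−1 = 98039
i=5: 98039 = 5·7^5 + 5·7^4 + 5·7^3 + 5·7^2 + 5·7 + 4 (b=7); 7→8: 5·8^5 + 5·8^4 + 5·8^3 + 5·8^2 + 5·8 + 4 = 187244; 187244−1 = 187243
i=6: 187243 = 5·8^5 + 5·8^4 + 5·8^3 + 5·8^2 + 5·8 + 3 (b=8); 8→9: 5·9^5 + 5·9^4 + 5·9^3 + 5·9^2 + 5·9 + 3 = 332148; 332148−1 = 332147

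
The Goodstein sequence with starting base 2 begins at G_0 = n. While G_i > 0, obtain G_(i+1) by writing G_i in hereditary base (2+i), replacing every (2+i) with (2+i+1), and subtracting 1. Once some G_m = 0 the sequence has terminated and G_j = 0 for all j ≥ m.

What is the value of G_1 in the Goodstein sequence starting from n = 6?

29

6 —HB2→ 2^2 + 2 —bump→ 3^3 + 3 = 30 —(−1)→ 29
29 —HB3→ 3^3 + 2 —bump→ 4^4 + 2 = 258 —(−1)→ 257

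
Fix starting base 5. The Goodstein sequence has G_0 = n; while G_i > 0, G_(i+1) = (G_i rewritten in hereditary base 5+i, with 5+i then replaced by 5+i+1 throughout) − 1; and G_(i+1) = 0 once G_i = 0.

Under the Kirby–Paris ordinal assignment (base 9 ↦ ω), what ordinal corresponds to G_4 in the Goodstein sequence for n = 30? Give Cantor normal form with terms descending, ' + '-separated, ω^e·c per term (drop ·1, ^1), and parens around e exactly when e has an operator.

ω^2 + 2

i=0: 30 = 5^2 + 5 (b=5); 5→6: 6^2 + 6 = 42; 42−1 = 41
i=1: 41 = 6^2 + 5 (b=6); 6→7: 7^2 + 5 = 54; 54−1 = 53
i=2: 53 = 7^2 + 4 (b=7); 7→8: 8^2 + 4 = 68; 68−1 = 67
i=3: 67 = 8^2 + 3 (b=8); 8→9: 9^2 + 3 = 84; 84−1 = 83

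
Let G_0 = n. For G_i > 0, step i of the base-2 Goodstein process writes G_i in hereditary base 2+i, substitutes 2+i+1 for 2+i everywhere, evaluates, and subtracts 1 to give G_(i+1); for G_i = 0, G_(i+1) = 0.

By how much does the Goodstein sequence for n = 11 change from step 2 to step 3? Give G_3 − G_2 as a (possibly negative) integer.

14600

step 0: 11 = 2^(2 + 1) + 2 + 1; sub 3 for 2: 3^(3 + 1) + 3 + 1; = 85; G_1 = 85−1 = 84
step 1: 84 = 3^(3 + 1) + 3; sub 4 for 3: 4^(4 + 1) + 4; = 1028; G_2 = 1028−1 = 1027
step 2: 1027 = 4^(4 + 1) + 3; sub 5 for 4: 5^(5 + 1) + 3; = 15628; G_3 = 15628−1 = 15627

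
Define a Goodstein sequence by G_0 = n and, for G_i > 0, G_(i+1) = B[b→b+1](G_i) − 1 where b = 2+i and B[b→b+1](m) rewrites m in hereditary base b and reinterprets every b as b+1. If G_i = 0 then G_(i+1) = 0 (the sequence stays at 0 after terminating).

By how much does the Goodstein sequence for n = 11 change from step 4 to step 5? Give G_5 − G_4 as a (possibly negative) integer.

11 —HB2→ 2^(2 + 1) + 2 + 1 —bump→ 3^(3 + 1) + 3 + 1 = 85 —(−1)→ 84
84 —HB3→ 3^(3 + 1) + 3 —bump→ 4^(4 + 1) + 4 = 1028 —(−1)→ 1027
1027 —HB4→ 4^(4 + 1) + 3 —bump→ 5^(5 + 1) + 3 = 15628 —(−1)→ 15627
15627 —HB5→ 5^(5 + 1) + 2 —bump→ 6^(6 + 1) + 2 = 279938 —(−1)→ 279937
279937 —HB6→ 6^(6 + 1) + 1 —bump→ 7^(7 + 1) + 1 = 5764802 —(−1)→ 5764801

5484864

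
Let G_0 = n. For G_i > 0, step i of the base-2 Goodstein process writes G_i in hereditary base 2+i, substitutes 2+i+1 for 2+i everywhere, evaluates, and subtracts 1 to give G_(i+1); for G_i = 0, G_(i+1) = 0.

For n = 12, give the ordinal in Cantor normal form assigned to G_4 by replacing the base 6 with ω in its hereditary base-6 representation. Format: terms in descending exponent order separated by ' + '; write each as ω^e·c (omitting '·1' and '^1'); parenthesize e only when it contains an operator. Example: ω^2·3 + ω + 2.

step 0: 12 = 2^(2 + 1) + 2^2; sub 3 for 2: 3^(3 + 1) + 3^3; = 108; G_1 = 108−1 = 107
step 1: 107 = 3^(3 + 1) + 2·3^2 + 2·3 + 2; sub 4 for 3: 4^(4 + 1) + 2·4^2 + 2·4 + 2; = 1066; G_2 = 1066−1 = 1065
step 2: 1065 = 4^(4 + 1) + 2·4^2 + 2·4 + 1; sub 5 for 4: 5^(5 + 1) + 2·5^2 + 2·5 + 1; = 15686; G_3 = 15686−1 = 15685
step 3: 15685 = 5^(5 + 1) + 2·5^2 + 2·5; sub 6 for 5: 6^(6 + 1) + 2·6^2 + 2·6; = 280020; G_4 = 280020−1 = 280019
step 4: 280019 = 6^(6 + 1) + 2·6^2 + 6 + 5; sub 7 for 6: 7^(7 + 1) + 2·7^2 + 7 + 5; = 5764911; G_5 = 5764911−1 = 5764910

ω^(ω + 1) + ω^2·2 + ω + 5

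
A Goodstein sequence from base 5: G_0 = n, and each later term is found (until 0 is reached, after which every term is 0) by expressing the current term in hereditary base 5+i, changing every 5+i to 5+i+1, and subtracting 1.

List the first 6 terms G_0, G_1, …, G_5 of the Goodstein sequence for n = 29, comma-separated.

i=0: 29 = 5^2 + 4 (b=5); 5→6: 6^2 + 4 = 40; 40−1 = 39
i=1: 39 = 6^2 + 3 (b=6); 6→7: 7^2 + 3 = 52; 52−1 = 51
i=2: 51 = 7^2 + 2 (b=7); 7→8: 8^2 + 2 = 66; 66−1 = 65
i=3: 65 = 8^2 + 1 (b=8); 8→9: 9^2 + 1 = 82; 82−1 = 81
i=4: 81 = 9^2 (b=9); 9→10: 10^2 = 100; 100−1 = 99

29, 39, 51, 65, 81, 99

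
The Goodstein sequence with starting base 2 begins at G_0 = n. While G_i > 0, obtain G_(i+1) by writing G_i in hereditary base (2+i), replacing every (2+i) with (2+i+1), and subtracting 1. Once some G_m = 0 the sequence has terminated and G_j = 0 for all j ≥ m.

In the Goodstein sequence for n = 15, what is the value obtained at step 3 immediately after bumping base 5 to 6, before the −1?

step 0: 15 = 2^(2 + 1) + 2^2 + 2 + 1; sub 3 for 2: 3^(3 + 1) + 3^3 + 3 + 1; = 112; G_1 = 112−1 = 111
step 1: 111 = 3^(3 + 1) + 3^3 + 3; sub 4 for 3: 4^(4 + 1) + 4^4 + 4; = 1284; G_2 = 1284−1 = 1283
step 2: 1283 = 4^(4 + 1) + 4^4 + 3; sub 5 for 4: 5^(5 + 1) + 5^5 + 3; = 18753; G_3 = 18753−1 = 18752

326594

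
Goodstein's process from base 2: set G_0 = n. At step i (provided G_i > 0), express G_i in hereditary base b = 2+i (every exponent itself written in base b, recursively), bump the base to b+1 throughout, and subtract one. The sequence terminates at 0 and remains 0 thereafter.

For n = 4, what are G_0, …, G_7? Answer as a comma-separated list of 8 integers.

4, 26, 41, 60, 83, 109, 139, 173

4 —HB2→ 2^2 —bump→ 3^3 = 27 —(−1)→ 26
26 —HB3→ 2·3^2 + 2·3 + 2 —bump→ 2·4^2 + 2·4 + 2 = 42 —(−1)→ 41
41 —HB4→ 2·4^2 + 2·4 + 1 —bump→ 2·5^2 + 2·5 + 1 = 61 —(−1)→ 60
60 —HB5→ 2·5^2 + 2·5 —bump→ 2·6^2 + 2·6 = 84 —(−1)→ 83
83 —HB6→ 2·6^2 + 6 + 5 —bump→ 2·7^2 + 7 + 5 = 110 —(−1)→ 109
109 —HB7→ 2·7^2 + 7 + 4 —bump→ 2·8^2 + 8 + 4 = 140 —(−1)→ 139
139 —HB8→ 2·8^2 + 8 + 3 —bump→ 2·9^2 + 9 + 3 = 174 —(−1)→ 173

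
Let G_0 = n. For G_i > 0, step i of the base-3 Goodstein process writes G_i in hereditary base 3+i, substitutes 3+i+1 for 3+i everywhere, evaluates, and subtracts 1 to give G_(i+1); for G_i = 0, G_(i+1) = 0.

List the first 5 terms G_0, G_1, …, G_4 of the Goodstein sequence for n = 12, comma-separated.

12, 19, 27, 37, 49

[0] 12 ≡ 3^2 + 3 (base 3). Lift 4: 20. −1: 19.
[1] 19 ≡ 4^2 + 3 (base 4). Lift 5: 28. −1: 27.
[2] 27 ≡ 5^2 + 2 (base 5). Lift 6: 38. −1: 37.
[3] 37 ≡ 6^2 + 1 (base 6). Lift 7: 50. −1: 49.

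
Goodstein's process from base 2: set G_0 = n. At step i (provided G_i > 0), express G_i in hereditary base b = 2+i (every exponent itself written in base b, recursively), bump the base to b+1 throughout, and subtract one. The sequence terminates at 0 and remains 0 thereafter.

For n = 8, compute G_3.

[0] 8 ≡ 2^(2 + 1) (base 2). Lift 3: 81. −1: 80.
[1] 80 ≡ 2·3^3 + 2·3^2 + 2·3 + 2 (base 3). Lift 4: 554. −1: 553.
[2] 553 ≡ 2·4^4 + 2·4^2 + 2·4 + 1 (base 4). Lift 5: 6311. −1: 6310.
[3] 6310 ≡ 2·5^5 + 2·5^2 + 2·5 (base 5). Lift 6: 93396. −1: 93395.

6310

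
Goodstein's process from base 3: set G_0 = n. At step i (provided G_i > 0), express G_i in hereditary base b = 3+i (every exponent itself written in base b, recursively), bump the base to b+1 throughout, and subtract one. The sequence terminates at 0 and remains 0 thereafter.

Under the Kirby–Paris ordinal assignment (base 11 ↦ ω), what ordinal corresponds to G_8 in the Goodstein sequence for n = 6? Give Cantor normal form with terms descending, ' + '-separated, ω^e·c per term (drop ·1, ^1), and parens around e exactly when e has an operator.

i=0: 6 = 2·3 (b=3); 3→4: 2·4 = 8; 8−1 = 7
i=1: 7 = 4 + 3 (b=4); 4→5: 5 + 3 = 8; 8−1 = 7
i=2: 7 = 5 + 2 (b=5); 5→6: 6 + 2 = 8; 8−1 = 7
i=3: 7 = 6 + 1 (b=6); 6→7: 7 + 1 = 8; 8−1 = 7
i=4: 7 = 7 (b=7); 7→8: 8 = 8; 8−1 = 7
i=5: 7 = 7 (b=8); 8→9: 7 = 7; 7−1 = 6
i=6: 6 = 6 (b=9); 9→10: 6 = 6; 6−1 = 5
i=7: 5 = 5 (b=10); 10→11: 5 = 5; 5−1 = 4

4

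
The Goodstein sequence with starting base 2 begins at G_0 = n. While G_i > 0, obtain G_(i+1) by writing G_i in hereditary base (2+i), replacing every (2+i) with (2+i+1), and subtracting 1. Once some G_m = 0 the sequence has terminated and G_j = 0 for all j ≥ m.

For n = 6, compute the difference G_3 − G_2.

step 0: 6 = 2^2 + 2; sub 3 for 2: 3^3 + 3; = 30; G_1 = 30−1 = 29
step 1: 29 = 3^3 + 2; sub 4 for 3: 4^4 + 2; = 258; G_2 = 258−1 = 257
step 2: 257 = 4^4 + 1; sub 5 for 4: 5^5 + 1; = 3126; G_3 = 3126−1 = 3125

2868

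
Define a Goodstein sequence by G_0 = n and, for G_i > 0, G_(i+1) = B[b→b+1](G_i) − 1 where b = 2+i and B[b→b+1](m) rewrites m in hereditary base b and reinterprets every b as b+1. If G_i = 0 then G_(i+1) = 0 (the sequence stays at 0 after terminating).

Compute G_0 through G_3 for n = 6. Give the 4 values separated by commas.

6 —HB2→ 2^2 + 2 —bump→ 3^3 + 3 = 30 —(−1)→ 29
29 —HB3→ 3^3 + 2 —bump→ 4^4 + 2 = 258 —(−1)→ 257
257 —HB4→ 4^4 + 1 —bump→ 5^5 + 1 = 3126 —(−1)→ 3125

6, 29, 257, 3125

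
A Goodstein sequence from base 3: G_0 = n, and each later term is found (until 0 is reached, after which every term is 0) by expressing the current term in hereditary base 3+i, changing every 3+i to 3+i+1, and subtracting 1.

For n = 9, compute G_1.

(0) 9|_3 = 3^2 ↦ 4^2|_4 = 16 ⇒ 15
(1) 15|_4 = 3·4 + 3 ↦ 3·5 + 3|_5 = 18 ⇒ 17

15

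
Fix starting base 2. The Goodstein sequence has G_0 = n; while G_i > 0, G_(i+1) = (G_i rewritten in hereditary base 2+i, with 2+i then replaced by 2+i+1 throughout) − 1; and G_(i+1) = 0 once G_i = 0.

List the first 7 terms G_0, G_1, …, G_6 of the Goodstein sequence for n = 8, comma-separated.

G_0=8  [base 2] 2^(2 + 1)  →[2↦3]→  3^(3 + 1) = 81  −1 ⇒ G_1=80
G_1=80  [base 3] 2·3^3 + 2·3^2 + 2·3 + 2  →[3↦4]→  2·4^4 + 2·4^2 + 2·4 + 2 = 554  −1 ⇒ G_2=553
G_2=553  [base 4] 2·4^4 + 2·4^2 + 2·4 + 1  →[4↦5]→  2·5^5 + 2·5^2 + 2·5 + 1 = 6311  −1 ⇒ G_3=6310
G_3=6310  [base 5] 2·5^5 + 2·5^2 + 2·5  →[5↦6]→  2·6^6 + 2·6^2 + 2·6 = 93396  −1 ⇒ G_4=93395
G_4=93395  [base 6] 2·6^6 + 2·6^2 + 6 + 5  →[6↦7]→  2·7^7 + 2·7^2 + 7 + 5 = 1647196  −1 ⇒ G_5=1647195
G_5=1647195  [base 7] 2·7^7 + 2·7^2 + 7 + 4  →[7↦8]→  2·8^8 + 2·8^2 + 8 + 4 = 33554572  −1 ⇒ G_6=33554571

8, 80, 553, 6310, 93395, 1647195, 33554571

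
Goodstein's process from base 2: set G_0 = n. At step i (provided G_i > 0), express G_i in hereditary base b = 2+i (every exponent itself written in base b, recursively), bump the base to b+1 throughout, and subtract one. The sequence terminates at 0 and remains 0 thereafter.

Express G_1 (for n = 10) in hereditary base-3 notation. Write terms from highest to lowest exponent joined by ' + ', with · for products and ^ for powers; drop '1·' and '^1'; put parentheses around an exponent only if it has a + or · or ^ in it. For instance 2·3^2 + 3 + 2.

G_0=10  [base 2] 2^(2 + 1) + 2  →[2↦3]→  3^(3 + 1) + 3 = 84  −1 ⇒ G_1=83
G_1=83  [base 3] 3^(3 + 1) + 2  →[3↦4]→  4^(4 + 1) + 2 = 1026  −1 ⇒ G_2=1025

3^(3 + 1) + 2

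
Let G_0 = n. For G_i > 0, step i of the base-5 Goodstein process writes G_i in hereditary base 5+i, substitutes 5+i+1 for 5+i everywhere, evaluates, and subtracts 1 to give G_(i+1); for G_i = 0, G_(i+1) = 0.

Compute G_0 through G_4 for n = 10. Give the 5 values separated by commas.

10, 11, 11, 11, 11

G_0 = 10. HB_5(10) = 2·5. Bump = 12. G_1 = 11.
G_1 = 11. HB_6(11) = 6 + 5. Bump = 12. G_2 = 11.
G_2 = 11. HB_7(11) = 7 + 4. Bump = 12. G_3 = 11.
G_3 = 11. HB_8(11) = 8 + 3. Bump = 12. G_4 = 11.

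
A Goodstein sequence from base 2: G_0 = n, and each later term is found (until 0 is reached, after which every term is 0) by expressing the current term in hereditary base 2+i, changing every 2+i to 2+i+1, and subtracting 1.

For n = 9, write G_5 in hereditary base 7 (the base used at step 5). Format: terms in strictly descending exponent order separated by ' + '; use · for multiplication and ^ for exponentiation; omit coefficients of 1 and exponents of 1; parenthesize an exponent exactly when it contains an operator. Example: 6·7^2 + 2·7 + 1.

3·7^7 + 3·7^3 + 3·7^2 + 3·7

9 —HB2→ 2^(2 + 1) + 1 —bump→ 3^(3 + 1) + 1 = 82 —(−1)→ 81
81 —HB3→ 3^(3 + 1) —bump→ 4^(4 + 1) = 1024 —(−1)→ 1023
1023 —HB4→ 3·4^4 + 3·4^3 + 3·4^2 + 3·4 + 3 —bump→ 3·5^5 + 3·5^3 + 3·5^2 + 3·5 + 3 = 9843 —(−1)→ 9842
9842 —HB5→ 3·5^5 + 3·5^3 + 3·5^2 + 3·5 + 2 —bump→ 3·6^6 + 3·6^3 + 3·6^2 + 3·6 + 2 = 140744 —(−1)→ 140743
140743 —HB6→ 3·6^6 + 3·6^3 + 3·6^2 + 3·6 + 1 —bump→ 3·7^7 + 3·7^3 + 3·7^2 + 3·7 + 1 = 2471827 —(−1)→ 2471826
2471826 —HB7→ 3·7^7 + 3·7^3 + 3·7^2 + 3·7 —bump→ 3·8^8 + 3·8^3 + 3·8^2 + 3·8 = 50333400 —(−1)→ 50333399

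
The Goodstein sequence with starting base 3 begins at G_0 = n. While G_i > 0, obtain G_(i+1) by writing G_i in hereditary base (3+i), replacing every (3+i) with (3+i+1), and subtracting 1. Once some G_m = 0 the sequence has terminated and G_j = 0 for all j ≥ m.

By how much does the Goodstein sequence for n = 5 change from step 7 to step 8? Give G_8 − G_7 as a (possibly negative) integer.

-1

G_0=5  [base 3] 3 + 2  →[3↦4]→  4 + 2 = 6  −1 ⇒ G_1=5
G_1=5  [base 4] 4 + 1  →[4↦5]→  5 + 1 = 6  −1 ⇒ G_2=5
G_2=5  [base 5] 5  →[5↦6]→  6 = 6  −1 ⇒ G_3=5
G_3=5  [base 6] 5  →[6↦7]→  5 = 5  −1 ⇒ G_4=4
G_4=4  [base 7] 4  →[7↦8]→  4 = 4  −1 ⇒ G_5=3
G_5=3  [base 8] 3  →[8↦9]→  3 = 3  −1 ⇒ G_6=2
G_6=2  [base 9] 2  →[9↦10]→  2 = 2  −1 ⇒ G_7=1
G_7=1  [base 10] 1  →[10↦11]→  1 = 1  −1 ⇒ G_8=0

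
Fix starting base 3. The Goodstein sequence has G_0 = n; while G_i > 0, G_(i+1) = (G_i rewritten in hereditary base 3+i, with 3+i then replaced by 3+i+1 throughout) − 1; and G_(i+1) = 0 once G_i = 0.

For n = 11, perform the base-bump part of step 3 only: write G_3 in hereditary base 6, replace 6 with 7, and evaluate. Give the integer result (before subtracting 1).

40

[0] 11 ≡ 3^2 + 2 (base 3). Lift 4: 18. −1: 17.
[1] 17 ≡ 4^2 + 1 (base 4). Lift 5: 26. −1: 25.
[2] 25 ≡ 5^2 (base 5). Lift 6: 36. −1: 35.
[3] 35 ≡ 5·6 + 5 (base 6). Lift 7: 40. −1: 39.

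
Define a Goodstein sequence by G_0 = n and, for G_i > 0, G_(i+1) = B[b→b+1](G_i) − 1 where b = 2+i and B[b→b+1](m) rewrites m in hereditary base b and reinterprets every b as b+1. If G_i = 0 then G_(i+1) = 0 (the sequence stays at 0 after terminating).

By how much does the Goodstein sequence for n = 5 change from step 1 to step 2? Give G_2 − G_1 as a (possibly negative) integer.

G_0 = 5. HB_2(5) = 2^2 + 1. Bump = 28. G_1 = 27.
G_1 = 27. HB_3(27) = 3^3. Bump = 256. G_2 = 255.

228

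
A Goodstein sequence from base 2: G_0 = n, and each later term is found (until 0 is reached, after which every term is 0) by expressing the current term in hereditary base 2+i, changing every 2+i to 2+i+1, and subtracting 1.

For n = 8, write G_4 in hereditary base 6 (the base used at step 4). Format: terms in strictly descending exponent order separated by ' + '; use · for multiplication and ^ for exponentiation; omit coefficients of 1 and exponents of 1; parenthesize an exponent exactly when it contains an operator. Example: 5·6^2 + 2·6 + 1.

8 —HB2→ 2^(2 + 1) —bump→ 3^(3 + 1) = 81 —(−1)→ 80
80 —HB3→ 2·3^3 + 2·3^2 + 2·3 + 2 —bump→ 2·4^4 + 2·4^2 + 2·4 + 2 = 554 —(−1)→ 553
553 —HB4→ 2·4^4 + 2·4^2 + 2·4 + 1 —bump→ 2·5^5 + 2·5^2 + 2·5 + 1 = 6311 —(−1)→ 6310
6310 —HB5→ 2·5^5 + 2·5^2 + 2·5 —bump→ 2·6^6 + 2·6^2 + 2·6 = 93396 —(−1)→ 93395
93395 —HB6→ 2·6^6 + 2·6^2 + 6 + 5 —bump→ 2·7^7 + 2·7^2 + 7 + 5 = 1647196 —(−1)→ 1647195

2·6^6 + 2·6^2 + 6 + 5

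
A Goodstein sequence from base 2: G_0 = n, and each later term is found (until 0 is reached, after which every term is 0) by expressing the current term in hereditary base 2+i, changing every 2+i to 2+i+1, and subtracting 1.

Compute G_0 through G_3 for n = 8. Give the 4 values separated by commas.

base 2: 8 = 2^(2 + 1); at 3: 3^(3 + 1) = 81; next = 80
base 3: 80 = 2·3^3 + 2·3^2 + 2·3 + 2; at 4: 2·4^4 + 2·4^2 + 2·4 + 2 = 554; next = 553
base 4: 553 = 2·4^4 + 2·4^2 + 2·4 + 1; at 5: 2·5^5 + 2·5^2 + 2·5 + 1 = 6311; next = 6310

8, 80, 553, 6310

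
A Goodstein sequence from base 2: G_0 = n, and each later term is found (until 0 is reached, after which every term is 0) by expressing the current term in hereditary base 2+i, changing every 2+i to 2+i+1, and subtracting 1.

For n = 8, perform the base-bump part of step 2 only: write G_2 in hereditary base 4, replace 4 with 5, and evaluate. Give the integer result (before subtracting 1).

(0) 8|_2 = 2^(2 + 1) ↦ 3^(3 + 1)|_3 = 81 ⇒ 80
(1) 80|_3 = 2·3^3 + 2·3^2 + 2·3 + 2 ↦ 2·4^4 + 2·4^2 + 2·4 + 2|_4 = 554 ⇒ 553
(2) 553|_4 = 2·4^4 + 2·4^2 + 2·4 + 1 ↦ 2·5^5 + 2·5^2 + 2·5 + 1|_5 = 6311 ⇒ 6310

6311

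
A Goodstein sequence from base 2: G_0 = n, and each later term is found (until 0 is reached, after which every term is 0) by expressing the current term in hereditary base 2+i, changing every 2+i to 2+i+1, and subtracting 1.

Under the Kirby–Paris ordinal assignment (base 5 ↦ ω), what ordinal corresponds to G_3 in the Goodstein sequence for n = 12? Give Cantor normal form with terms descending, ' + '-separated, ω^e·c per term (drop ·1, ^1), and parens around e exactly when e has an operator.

[0] 12 ≡ 2^(2 + 1) + 2^2 (base 2). Lift 3: 108. −1: 107.
[1] 107 ≡ 3^(3 + 1) + 2·3^2 + 2·3 + 2 (base 3). Lift 4: 1066. −1: 1065.
[2] 1065 ≡ 4^(4 + 1) + 2·4^2 + 2·4 + 1 (base 4). Lift 5: 15686. −1: 15685.
[3] 15685 ≡ 5^(5 + 1) + 2·5^2 + 2·5 (base 5). Lift 6: 280020. −1: 280019.

ω^(ω + 1) + ω^2·2 + ω·2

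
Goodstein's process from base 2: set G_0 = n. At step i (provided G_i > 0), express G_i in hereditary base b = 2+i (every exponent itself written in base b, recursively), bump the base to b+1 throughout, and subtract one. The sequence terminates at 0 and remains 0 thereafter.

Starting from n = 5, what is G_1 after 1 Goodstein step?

27

base 2: 5 = 2^2 + 1; at 3: 3^3 + 1 = 28; next = 27
base 3: 27 = 3^3; at 4: 4^4 = 256; next = 255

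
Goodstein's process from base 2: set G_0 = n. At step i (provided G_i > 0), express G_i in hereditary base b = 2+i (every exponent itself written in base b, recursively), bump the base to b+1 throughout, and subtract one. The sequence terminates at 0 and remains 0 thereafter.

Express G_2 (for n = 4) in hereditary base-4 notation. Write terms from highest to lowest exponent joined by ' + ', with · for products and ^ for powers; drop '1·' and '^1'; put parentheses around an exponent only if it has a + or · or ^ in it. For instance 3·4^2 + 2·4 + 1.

2·4^2 + 2·4 + 1

base 2: 4 = 2^2; at 3: 3^3 = 27; next = 26
base 3: 26 = 2·3^2 + 2·3 + 2; at 4: 2·4^2 + 2·4 + 2 = 42; next = 41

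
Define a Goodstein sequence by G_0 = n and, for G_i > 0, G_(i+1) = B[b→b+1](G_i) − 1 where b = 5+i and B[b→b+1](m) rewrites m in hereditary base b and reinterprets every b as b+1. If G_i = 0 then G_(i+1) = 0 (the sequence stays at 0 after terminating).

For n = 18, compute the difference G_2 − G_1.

2

base 5: 18 = 3·5 + 3; at 6: 3·6 + 3 = 21; next = 20
base 6: 20 = 3·6 + 2; at 7: 3·7 + 2 = 23; next = 22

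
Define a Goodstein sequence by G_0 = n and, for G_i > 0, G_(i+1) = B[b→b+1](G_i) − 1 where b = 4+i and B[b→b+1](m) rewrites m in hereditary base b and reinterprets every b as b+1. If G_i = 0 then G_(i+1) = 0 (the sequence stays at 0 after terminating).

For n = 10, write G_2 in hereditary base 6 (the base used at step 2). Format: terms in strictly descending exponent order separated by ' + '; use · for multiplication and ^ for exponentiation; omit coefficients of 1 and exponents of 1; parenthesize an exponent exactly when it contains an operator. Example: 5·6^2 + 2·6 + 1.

2·6

[0] 10 ≡ 2·4 + 2 (base 4). Lift 5: 12. −1: 11.
[1] 11 ≡ 2·5 + 1 (base 5). Lift 6: 13. −1: 12.
[2] 12 ≡ 2·6 (base 6). Lift 7: 14. −1: 13.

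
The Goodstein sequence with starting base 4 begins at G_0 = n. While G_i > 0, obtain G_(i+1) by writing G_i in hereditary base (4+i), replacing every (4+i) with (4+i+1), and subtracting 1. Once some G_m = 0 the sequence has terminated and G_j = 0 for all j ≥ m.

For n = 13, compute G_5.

G_0=13  [base 4] 3·4 + 1  →[4↦5]→  3·5 + 1 = 16  −1 ⇒ G_1=15
G_1=15  [base 5] 3·5  →[5↦6]→  3·6 = 18  −1 ⇒ G_2=17
G_2=17  [base 6] 2·6 + 5  →[6↦7]→  2·7 + 5 = 19  −1 ⇒ G_3=18
G_3=18  [base 7] 2·7 + 4  →[7↦8]→  2·8 + 4 = 20  −1 ⇒ G_4=19
G_4=19  [base 8] 2·8 + 3  →[8↦9]→  2·9 + 3 = 21  −1 ⇒ G_5=20
G_5=20  [base 9] 2·9 + 2  →[9↦10]→  2·10 + 2 = 22  −1 ⇒ G_6=21

20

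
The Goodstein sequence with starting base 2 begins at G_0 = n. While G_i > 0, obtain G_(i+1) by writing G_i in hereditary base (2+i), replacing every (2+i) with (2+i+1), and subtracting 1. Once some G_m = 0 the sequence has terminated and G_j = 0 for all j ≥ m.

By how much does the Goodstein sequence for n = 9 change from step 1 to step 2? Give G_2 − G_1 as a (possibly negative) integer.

942

step 0: 9 = 2^(2 + 1) + 1; sub 3 for 2: 3^(3 + 1) + 1; = 82; G_1 = 82−1 = 81
step 1: 81 = 3^(3 + 1); sub 4 for 3: 4^(4 + 1); = 1024; G_2 = 1024−1 = 1023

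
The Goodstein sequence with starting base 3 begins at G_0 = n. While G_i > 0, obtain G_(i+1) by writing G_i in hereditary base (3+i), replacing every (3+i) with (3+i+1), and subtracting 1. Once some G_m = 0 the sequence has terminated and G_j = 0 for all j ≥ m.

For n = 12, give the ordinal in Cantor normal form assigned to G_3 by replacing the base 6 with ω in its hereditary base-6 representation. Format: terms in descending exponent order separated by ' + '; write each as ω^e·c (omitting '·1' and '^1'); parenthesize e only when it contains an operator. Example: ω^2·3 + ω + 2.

ω^2 + 1

step 0: 12 = 3^2 + 3; sub 4 for 3: 4^2 + 4; = 20; G_1 = 20−1 = 19
step 1: 19 = 4^2 + 3; sub 5 for 4: 5^2 + 3; = 28; G_2 = 28−1 = 27
step 2: 27 = 5^2 + 2; sub 6 for 5: 6^2 + 2; = 38; G_3 = 38−1 = 37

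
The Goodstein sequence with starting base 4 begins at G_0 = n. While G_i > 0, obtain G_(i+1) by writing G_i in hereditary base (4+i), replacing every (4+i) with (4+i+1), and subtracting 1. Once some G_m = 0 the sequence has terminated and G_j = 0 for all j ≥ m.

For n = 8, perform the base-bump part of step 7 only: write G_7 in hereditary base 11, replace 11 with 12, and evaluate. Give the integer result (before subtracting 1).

8

G_0 = 8. HB_4(8) = 2·4. Bump = 10. G_1 = 9.
G_1 = 9. HB_5(9) = 5 + 4. Bump = 10. G_2 = 9.
G_2 = 9. HB_6(9) = 6 + 3. Bump = 10. G_3 = 9.
G_3 = 9. HB_7(9) = 7 + 2. Bump = 10. G_4 = 9.
G_4 = 9. HB_8(9) = 8 + 1. Bump = 10. G_5 = 9.
G_5 = 9. HB_9(9) = 9. Bump = 10. G_6 = 9.
G_6 = 9. HB_10(9) = 9. Bump = 9. G_7 = 8.
G_7 = 8. HB_11(8) = 8. Bump = 8. G_8 = 7.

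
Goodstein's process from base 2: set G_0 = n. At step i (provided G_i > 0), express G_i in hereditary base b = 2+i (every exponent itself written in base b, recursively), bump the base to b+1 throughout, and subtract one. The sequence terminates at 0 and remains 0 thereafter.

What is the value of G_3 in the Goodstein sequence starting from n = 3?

2

base 2: 3 = 2 + 1; at 3: 3 + 1 = 4; next = 3
base 3: 3 = 3; at 4: 4 = 4; next = 3
base 4: 3 = 3; at 5: 3 = 3; next = 2
base 5: 2 = 2; at 6: 2 = 2; next = 1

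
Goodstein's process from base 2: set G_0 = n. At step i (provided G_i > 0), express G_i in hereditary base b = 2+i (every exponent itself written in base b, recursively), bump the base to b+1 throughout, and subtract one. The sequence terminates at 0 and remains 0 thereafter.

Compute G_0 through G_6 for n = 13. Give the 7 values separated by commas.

G_0 = 13. HB_2(13) = 2^(2 + 1) + 2^2 + 1. Bump = 109. G_1 = 108.
G_1 = 108. HB_3(108) = 3^(3 + 1) + 3^3. Bump = 1280. G_2 = 1279.
G_2 = 1279. HB_4(1279) = 4^(4 + 1) + 3·4^3 + 3·4^2 + 3·4 + 3. Bump = 16093. G_3 = 16092.
G_3 = 16092. HB_5(16092) = 5^(5 + 1) + 3·5^3 + 3·5^2 + 3·5 + 2. Bump = 280712. G_4 = 280711.
G_4 = 280711. HB_6(280711) = 6^(6 + 1) + 3·6^3 + 3·6^2 + 3·6 + 1. Bump = 5765999. G_5 = 5765998.
G_5 = 5765998. HB_7(5765998) = 7^(7 + 1) + 3·7^3 + 3·7^2 + 3·7. Bump = 134219480. G_6 = 134219479.

13, 108, 1279, 16092, 280711, 5765998, 134219479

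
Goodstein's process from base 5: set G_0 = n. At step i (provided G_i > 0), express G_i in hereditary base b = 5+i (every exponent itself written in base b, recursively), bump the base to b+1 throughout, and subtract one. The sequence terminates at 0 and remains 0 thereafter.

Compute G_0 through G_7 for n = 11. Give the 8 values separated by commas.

G_0=11  [base 5] 2·5 + 1  →[5↦6]→  2·6 + 1 = 13  −1 ⇒ G_1=12
G_1=12  [base 6] 2·6  →[6↦7]→  2·7 = 14  −1 ⇒ G_2=13
G_2=13  [base 7] 7 + 6  →[7↦8]→  8 + 6 = 14  −1 ⇒ G_3=13
G_3=13  [base 8] 8 + 5  →[8↦9]→  9 + 5 = 14  −1 ⇒ G_4=13
G_4=13  [base 9] 9 + 4  →[9↦10]→  10 + 4 = 14  −1 ⇒ G_5=13
G_5=13  [base 10] 10 + 3  →[10↦11]→  11 + 3 = 14  −1 ⇒ G_6=13
G_6=13  [base 11] 11 + 2  →[11↦12]→  12 + 2 = 14  −1 ⇒ G_7=13

11, 12, 13, 13, 13, 13, 13, 13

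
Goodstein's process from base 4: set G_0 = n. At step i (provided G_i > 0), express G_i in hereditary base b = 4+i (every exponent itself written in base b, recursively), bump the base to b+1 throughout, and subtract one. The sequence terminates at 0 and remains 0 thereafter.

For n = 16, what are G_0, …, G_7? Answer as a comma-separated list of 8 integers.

[0] 16 ≡ 4^2 (base 4). Lift 5: 25. −1: 24.
[1] 24 ≡ 4·5 + 4 (base 5). Lift 6: 28. −1: 27.
[2] 27 ≡ 4·6 + 3 (base 6). Lift 7: 31. −1: 30.
[3] 30 ≡ 4·7 + 2 (base 7). Lift 8: 34. −1: 33.
[4] 33 ≡ 4·8 + 1 (base 8). Lift 9: 37. −1: 36.
[5] 36 ≡ 4·9 (base 9). Lift 10: 40. −1: 39.
[6] 39 ≡ 3·10 + 9 (base 10). Lift 11: 42. −1: 41.

16, 24, 27, 30, 33, 36, 39, 41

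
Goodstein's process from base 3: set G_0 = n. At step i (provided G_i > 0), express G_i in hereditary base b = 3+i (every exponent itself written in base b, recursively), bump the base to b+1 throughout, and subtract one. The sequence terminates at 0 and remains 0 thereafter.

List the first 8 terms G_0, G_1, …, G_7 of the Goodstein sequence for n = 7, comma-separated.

step 0: 7 = 2·3 + 1; sub 4 for 3: 2·4 + 1; = 9; G_1 = 9−1 = 8
step 1: 8 = 2·4; sub 5 for 4: 2·5; = 10; G_2 = 10−1 = 9
step 2: 9 = 5 + 4; sub 6 for 5: 6 + 4; = 10; G_3 = 10−1 = 9
step 3: 9 = 6 + 3; sub 7 for 6: 7 + 3; = 10; G_4 = 10−1 = 9
step 4: 9 = 7 + 2; sub 8 for 7: 8 + 2; = 10; G_5 = 10−1 = 9
step 5: 9 = 8 + 1; sub 9 for 8: 9 + 1; = 10; G_6 = 10−1 = 9
step 6: 9 = 9; sub 10 for 9: 10; = 10; G_7 = 10−1 = 9

7, 8, 9, 9, 9, 9, 9, 9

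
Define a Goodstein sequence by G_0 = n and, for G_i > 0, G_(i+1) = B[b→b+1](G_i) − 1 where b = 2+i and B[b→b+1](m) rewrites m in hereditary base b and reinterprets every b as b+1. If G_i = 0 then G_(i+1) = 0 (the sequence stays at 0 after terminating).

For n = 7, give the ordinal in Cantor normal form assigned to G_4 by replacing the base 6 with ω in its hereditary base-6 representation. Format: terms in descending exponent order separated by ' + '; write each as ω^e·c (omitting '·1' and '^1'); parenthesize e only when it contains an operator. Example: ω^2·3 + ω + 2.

ω^ω + 1

[0] 7 ≡ 2^2 + 2 + 1 (base 2). Lift 3: 31. −1: 30.
[1] 30 ≡ 3^3 + 3 (base 3). Lift 4: 260. −1: 259.
[2] 259 ≡ 4^4 + 3 (base 4). Lift 5: 3128. −1: 3127.
[3] 3127 ≡ 5^5 + 2 (base 5). Lift 6: 46658. −1: 46657.
[4] 46657 ≡ 6^6 + 1 (base 6). Lift 7: 823544. −1: 823543.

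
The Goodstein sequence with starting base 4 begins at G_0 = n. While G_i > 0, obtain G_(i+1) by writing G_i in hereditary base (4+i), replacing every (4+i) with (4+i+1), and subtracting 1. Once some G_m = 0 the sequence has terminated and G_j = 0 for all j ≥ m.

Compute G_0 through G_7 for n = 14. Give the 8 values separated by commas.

14, 16, 18, 20, 21, 22, 23, 24

step 0: 14 = 3·4 + 2; sub 5 for 4: 3·5 + 2; = 17; G_1 = 17−1 = 16
step 1: 16 = 3·5 + 1; sub 6 for 5: 3·6 + 1; = 19; G_2 = 19−1 = 18
step 2: 18 = 3·6; sub 7 for 6: 3·7; = 21; G_3 = 21−1 = 20
step 3: 20 = 2·7 + 6; sub 8 for 7: 2·8 + 6; = 22; G_4 = 22−1 = 21
step 4: 21 = 2·8 + 5; sub 9 for 8: 2·9 + 5; = 23; G_5 = 23−1 = 22
step 5: 22 = 2·9 + 4; sub 10 for 9: 2·10 + 4; = 24; G_6 = 24−1 = 23
step 6: 23 = 2·10 + 3; sub 11 for 10: 2·11 + 3; = 25; G_7 = 25−1 = 24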